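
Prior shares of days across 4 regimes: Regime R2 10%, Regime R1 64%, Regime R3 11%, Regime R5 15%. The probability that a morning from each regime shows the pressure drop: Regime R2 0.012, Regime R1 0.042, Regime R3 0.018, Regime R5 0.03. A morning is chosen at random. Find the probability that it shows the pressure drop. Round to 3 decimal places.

Compute prior × likelihood for every hypothesis:
  Regime R2: 0.1 × 0.012 = 0.0012
  Regime R1: 0.64 × 0.042 = 0.02688
  Regime R3: 0.11 × 0.018 = 0.00198
  Regime R5: 0.15 × 0.03 = 0.0045
P(drop) = 0.0012 + 0.02688 + 0.00198 + 0.0045 = 0.03456 → 0.035.

0.035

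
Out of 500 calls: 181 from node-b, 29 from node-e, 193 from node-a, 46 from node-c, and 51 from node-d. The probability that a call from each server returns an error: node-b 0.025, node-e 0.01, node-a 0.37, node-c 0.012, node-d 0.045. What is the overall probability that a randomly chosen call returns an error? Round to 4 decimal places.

By Bayes' rule, posterior ∝ prior × likelihood:
  node-b: 0.362 × 0.025 = 0.00905
  node-e: 0.058 × 0.01 = 0.00058
  node-a: 0.386 × 0.37 = 0.14282
  node-c: 0.092 × 0.012 = 0.001104
  node-d: 0.102 × 0.045 = 0.00459
P(error) = 0.00905 + 0.00058 + 0.14282 + 0.001104 + 0.00459 = 0.158144 → 0.1581.

0.1581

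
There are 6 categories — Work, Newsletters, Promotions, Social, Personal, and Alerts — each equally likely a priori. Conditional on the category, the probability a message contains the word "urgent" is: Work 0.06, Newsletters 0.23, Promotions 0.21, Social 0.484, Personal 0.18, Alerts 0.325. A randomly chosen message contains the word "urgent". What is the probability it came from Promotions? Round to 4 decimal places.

Since the prior is uniform, the posterior is proportional to the likelihood:
  Work: 0.06
  Newsletters: 0.23
  Promotions: 0.21
  Social: 0.484
  Personal: 0.18
  Alerts: 0.325
Total = 1.489.
P(Promotions | evidence) = 0.21 / 1.489 ≈ 0.1410.

0.1410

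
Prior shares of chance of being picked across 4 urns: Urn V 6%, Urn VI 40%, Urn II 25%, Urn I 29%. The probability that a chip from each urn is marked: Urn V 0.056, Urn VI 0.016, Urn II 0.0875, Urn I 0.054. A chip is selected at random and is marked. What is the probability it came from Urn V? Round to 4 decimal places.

0.0710

Prior × likelihood for each hypothesis:
  Urn V: 0.06 × 0.056 = 0.00336
  Urn VI: 0.4 × 0.016 = 0.0064
  Urn II: 0.25 × 0.0875 = 0.021875
  Urn I: 0.29 × 0.054 = 0.01566
Total = 0.047295.
P(Urn V | evidence) = 0.00336 / 0.047295 ≈ 0.0710.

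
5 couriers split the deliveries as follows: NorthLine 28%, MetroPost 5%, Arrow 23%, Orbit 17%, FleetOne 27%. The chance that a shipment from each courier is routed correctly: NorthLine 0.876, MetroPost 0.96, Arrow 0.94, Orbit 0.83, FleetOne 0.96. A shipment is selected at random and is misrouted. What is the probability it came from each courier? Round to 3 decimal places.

NorthLine 0.385, MetroPost 0.022, Arrow 0.153, Orbit 0.320, FleetOne 0.120

Taking complements, P(misrouted | each) = NorthLine 0.124, MetroPost 0.04, Arrow 0.06, Orbit 0.17, FleetOne 0.04.
By Bayes' rule, posterior ∝ prior × likelihood:
  NorthLine: 0.28 × 0.124 = 0.03472
  MetroPost: 0.05 × 0.04 = 0.002
  Arrow: 0.23 × 0.06 = 0.0138
  Orbit: 0.17 × 0.17 = 0.0289
  FleetOne: 0.27 × 0.04 = 0.0108
Total = 0.09022.
P(NorthLine | misrouted) = 0.03472/0.09022 ≈ 0.385
P(MetroPost | misrouted) = 0.002/0.09022 ≈ 0.022
P(Arrow | misrouted) = 0.0138/0.09022 ≈ 0.153
P(Orbit | misrouted) = 0.0289/0.09022 ≈ 0.320
P(FleetOne | misrouted) = 0.0108/0.09022 ≈ 0.120
(Check: 0.385+0.022+0.153+0.320+0.120 = 1.000.)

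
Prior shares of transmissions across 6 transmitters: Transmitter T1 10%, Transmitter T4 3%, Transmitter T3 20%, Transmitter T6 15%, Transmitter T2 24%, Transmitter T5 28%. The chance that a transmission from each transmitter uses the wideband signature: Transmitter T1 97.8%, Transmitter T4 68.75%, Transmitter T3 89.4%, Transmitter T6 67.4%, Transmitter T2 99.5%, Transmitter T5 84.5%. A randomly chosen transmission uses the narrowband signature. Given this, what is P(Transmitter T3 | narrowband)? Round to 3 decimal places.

0.168

Taking complements, P(narrowband | each) = Transmitter T1 0.022, Transmitter T4 0.3125, Transmitter T3 0.106, Transmitter T6 0.326, Transmitter T2 0.005, Transmitter T5 0.155.
Unnormalized posteriors (prior × likelihood):
  Transmitter T1: 0.1 × 0.022 = 0.0022
  Transmitter T4: 0.03 × 0.3125 = 0.009375
  Transmitter T3: 0.2 × 0.106 = 0.0212
  Transmitter T6: 0.15 × 0.326 = 0.0489
  Transmitter T2: 0.24 × 0.005 = 0.0012
  Transmitter T5: 0.28 × 0.155 = 0.0434
Total = 0.126275.
P(Transmitter T3 | evidence) = 0.0212 / 0.126275 ≈ 0.168.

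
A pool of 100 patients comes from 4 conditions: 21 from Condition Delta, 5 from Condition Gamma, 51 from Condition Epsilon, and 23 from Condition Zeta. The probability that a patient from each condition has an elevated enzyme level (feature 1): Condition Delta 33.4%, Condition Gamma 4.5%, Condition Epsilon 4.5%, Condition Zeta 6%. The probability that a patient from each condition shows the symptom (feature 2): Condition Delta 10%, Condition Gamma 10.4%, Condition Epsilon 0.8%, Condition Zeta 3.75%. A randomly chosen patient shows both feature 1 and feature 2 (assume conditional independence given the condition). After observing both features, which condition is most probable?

By Bayes' rule, posterior ∝ prior × likelihood:
  Condition Delta: 0.21 × 0.334 × 0.1 = 0.007014
  Condition Gamma: 0.05 × 0.045 × 0.104 = 0.000234
  Condition Epsilon: 0.51 × 0.045 × 0.008 = 0.0001836
  Condition Zeta: 0.23 × 0.06 × 0.0375 = 0.0005175
Total = 0.0079491.
Largest term belongs to Condition Delta, so Condition Delta is most probable.

Condition Delta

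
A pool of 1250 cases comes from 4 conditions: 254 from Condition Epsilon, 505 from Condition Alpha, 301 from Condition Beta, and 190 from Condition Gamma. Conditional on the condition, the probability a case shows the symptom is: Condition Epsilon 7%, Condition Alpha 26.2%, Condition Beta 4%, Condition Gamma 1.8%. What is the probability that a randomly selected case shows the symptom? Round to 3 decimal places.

0.132

Prior × likelihood for each hypothesis:
  Condition Epsilon: 0.2032 × 0.07 = 0.014224
  Condition Alpha: 0.404 × 0.262 = 0.105848
  Condition Beta: 0.2408 × 0.04 = 0.009632
  Condition Gamma: 0.152 × 0.018 = 0.002736
P(symptomatic) = 0.014224 + 0.105848 + 0.009632 + 0.002736 = 0.13244 → 0.132.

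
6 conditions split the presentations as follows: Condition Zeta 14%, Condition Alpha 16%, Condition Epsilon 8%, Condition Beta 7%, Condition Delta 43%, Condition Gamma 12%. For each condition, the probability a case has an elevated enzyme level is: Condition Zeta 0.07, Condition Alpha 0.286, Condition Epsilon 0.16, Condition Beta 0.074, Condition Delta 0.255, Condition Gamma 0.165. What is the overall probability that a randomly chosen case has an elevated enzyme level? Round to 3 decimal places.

0.203

Compute prior × likelihood for every hypothesis:
  Condition Zeta: 0.14 × 0.07 = 0.0098
  Condition Alpha: 0.16 × 0.286 = 0.04576
  Condition Epsilon: 0.08 × 0.16 = 0.0128
  Condition Beta: 0.07 × 0.074 = 0.00518
  Condition Delta: 0.43 × 0.255 = 0.10965
  Condition Gamma: 0.12 × 0.165 = 0.0198
P(elevated) = 0.0098 + 0.04576 + 0.0128 + 0.00518 + 0.10965 + 0.0198 = 0.20299 → 0.203.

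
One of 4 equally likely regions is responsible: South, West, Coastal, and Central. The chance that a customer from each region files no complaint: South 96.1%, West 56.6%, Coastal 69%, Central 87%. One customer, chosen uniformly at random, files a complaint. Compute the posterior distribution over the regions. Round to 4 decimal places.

Taking complements, P(complaint | each) = South 0.039, West 0.434, Coastal 0.31, Central 0.13.
Since the prior is uniform, the posterior is proportional to the likelihood:
  South: 0.039
  West: 0.434
  Coastal: 0.31
  Central: 0.13
Normalizing constant = 0.913.
P(South | complaint) = 0.039/0.913 ≈ 0.0427
P(West | complaint) = 0.434/0.913 ≈ 0.4754
P(Coastal | complaint) = 0.31/0.913 ≈ 0.3395
P(Central | complaint) = 0.13/0.913 ≈ 0.1424

South 0.0427, West 0.4754, Coastal 0.3395, Central 0.1424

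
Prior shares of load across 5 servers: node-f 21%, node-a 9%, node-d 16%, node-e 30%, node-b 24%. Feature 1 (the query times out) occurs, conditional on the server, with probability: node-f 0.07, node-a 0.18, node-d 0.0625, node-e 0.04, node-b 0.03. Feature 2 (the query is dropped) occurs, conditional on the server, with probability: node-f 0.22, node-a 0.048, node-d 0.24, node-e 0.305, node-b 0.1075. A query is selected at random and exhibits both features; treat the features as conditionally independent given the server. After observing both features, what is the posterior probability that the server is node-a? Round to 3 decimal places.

0.072

Unnormalized posteriors (prior × likelihood):
  node-f: 0.21 × 0.07 × 0.22 = 0.003234
  node-a: 0.09 × 0.18 × 0.048 = 0.0007776
  node-d: 0.16 × 0.0625 × 0.24 = 0.0024
  node-e: 0.3 × 0.04 × 0.305 = 0.00366
  node-b: 0.24 × 0.03 × 0.1075 = 0.000774
Normalizing constant = 0.0108456.
P(node-a | evidence) = 0.0007776 / 0.0108456 ≈ 0.072.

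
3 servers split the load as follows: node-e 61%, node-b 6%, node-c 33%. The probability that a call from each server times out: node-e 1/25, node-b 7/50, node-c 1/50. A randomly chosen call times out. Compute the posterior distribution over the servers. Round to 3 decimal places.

Unnormalized posteriors (prior × likelihood):
  node-e: 0.61 × 0.04 = 0.0244
  node-b: 0.06 × 0.14 = 0.0084
  node-c: 0.33 × 0.02 = 0.0066
Total = 0.0394.
P(node-e | timeout) = 0.0244/0.0394 ≈ 0.619
P(node-b | timeout) = 0.0084/0.0394 ≈ 0.213
P(node-c | timeout) = 0.0066/0.0394 ≈ 0.168
(Check: 0.619+0.213+0.168 = 1.000.)

node-e 0.619, node-b 0.213, node-c 0.168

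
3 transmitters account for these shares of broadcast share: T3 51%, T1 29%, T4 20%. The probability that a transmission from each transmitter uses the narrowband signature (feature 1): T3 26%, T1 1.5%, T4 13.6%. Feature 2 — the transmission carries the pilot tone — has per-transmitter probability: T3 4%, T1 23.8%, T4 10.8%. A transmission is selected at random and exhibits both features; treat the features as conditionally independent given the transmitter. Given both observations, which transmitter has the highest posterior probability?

T3

Unnormalized posteriors (prior × likelihood):
  T3: 0.51 × 0.26 × 0.04 = 0.005304
  T1: 0.29 × 0.015 × 0.238 = 0.0010353
  T4: 0.2 × 0.136 × 0.108 = 0.0029376
Total = 0.0092769.
Largest term belongs to T3, so T3 is most probable.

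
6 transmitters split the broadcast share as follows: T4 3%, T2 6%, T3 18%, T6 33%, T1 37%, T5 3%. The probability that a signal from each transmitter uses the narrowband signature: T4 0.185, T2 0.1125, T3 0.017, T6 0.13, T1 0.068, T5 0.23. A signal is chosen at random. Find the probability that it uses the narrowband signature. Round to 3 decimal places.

Compute prior × likelihood for every hypothesis:
  T4: 0.03 × 0.185 = 0.00555
  T2: 0.06 × 0.1125 = 0.00675
  T3: 0.18 × 0.017 = 0.00306
  T6: 0.33 × 0.13 = 0.0429
  T1: 0.37 × 0.068 = 0.02516
  T5: 0.03 × 0.23 = 0.0069
P(narrowband) = 0.00555 + 0.00675 + 0.00306 + 0.0429 + 0.02516 + 0.0069 = 0.09032 → 0.090.

0.090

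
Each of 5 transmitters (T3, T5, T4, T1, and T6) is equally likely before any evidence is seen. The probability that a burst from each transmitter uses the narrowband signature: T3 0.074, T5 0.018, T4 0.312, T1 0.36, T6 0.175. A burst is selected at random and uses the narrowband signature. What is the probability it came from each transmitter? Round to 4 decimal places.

T3 0.0788, T5 0.0192, T4 0.3323, T1 0.3834, T6 0.1864

Since the prior is uniform, the posterior is proportional to the likelihood:
  T3: 0.074
  T5: 0.018
  T4: 0.312
  T1: 0.36
  T6: 0.175
Total = 0.939.
P(T3 | narrowband) = 0.074/0.939 ≈ 0.0788
P(T5 | narrowband) = 0.018/0.939 ≈ 0.0192
P(T4 | narrowband) = 0.312/0.939 ≈ 0.3323
P(T1 | narrowband) = 0.36/0.939 ≈ 0.3834
P(T6 | narrowband) = 0.175/0.939 ≈ 0.1864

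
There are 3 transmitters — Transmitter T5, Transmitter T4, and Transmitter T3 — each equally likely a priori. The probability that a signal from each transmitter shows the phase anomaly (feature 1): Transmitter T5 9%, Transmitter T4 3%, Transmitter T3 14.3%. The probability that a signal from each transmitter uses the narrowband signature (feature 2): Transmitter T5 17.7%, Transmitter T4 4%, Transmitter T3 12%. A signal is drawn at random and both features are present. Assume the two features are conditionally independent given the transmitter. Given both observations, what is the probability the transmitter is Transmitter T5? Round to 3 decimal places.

0.465

Since the prior is uniform, the posterior is proportional to the likelihood:
  Transmitter T5: 0.09 × 0.177 = 0.01593
  Transmitter T4: 0.03 × 0.04 = 0.0012
  Transmitter T3: 0.143 × 0.12 = 0.01716
Total = 0.03429.
P(Transmitter T5 | evidence) = 0.01593 / 0.03429 ≈ 0.465.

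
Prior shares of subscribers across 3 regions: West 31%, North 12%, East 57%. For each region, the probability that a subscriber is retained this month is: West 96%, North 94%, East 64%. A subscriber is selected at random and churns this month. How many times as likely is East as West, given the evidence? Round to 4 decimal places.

16.5484

Taking complements, P(churn | each) = West 0.04, North 0.06, East 0.36.
Prior × likelihood for each hypothesis:
  West: 0.31 × 0.04 = 0.0124
  North: 0.12 × 0.06 = 0.0072
  East: 0.57 × 0.36 = 0.2052
Normalizing constant = 0.2248.
The ratio is 0.2052 / 0.0124 (the normalizer cancels) = 16.5484.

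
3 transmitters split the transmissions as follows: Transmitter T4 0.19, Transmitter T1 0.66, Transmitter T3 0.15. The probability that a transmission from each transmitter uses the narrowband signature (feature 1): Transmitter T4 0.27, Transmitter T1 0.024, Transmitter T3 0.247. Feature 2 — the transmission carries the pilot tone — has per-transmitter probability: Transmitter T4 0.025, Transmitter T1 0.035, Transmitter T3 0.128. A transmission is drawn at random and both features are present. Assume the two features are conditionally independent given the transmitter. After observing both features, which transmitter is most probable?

Transmitter T3

Prior × likelihood for each hypothesis:
  Transmitter T4: 0.19 × 0.27 × 0.025 = 0.0012825
  Transmitter T1: 0.66 × 0.024 × 0.035 = 0.0005544
  Transmitter T3: 0.15 × 0.247 × 0.128 = 0.0047424
Total = 0.0065793.
Largest term belongs to Transmitter T3, so Transmitter T3 is most probable.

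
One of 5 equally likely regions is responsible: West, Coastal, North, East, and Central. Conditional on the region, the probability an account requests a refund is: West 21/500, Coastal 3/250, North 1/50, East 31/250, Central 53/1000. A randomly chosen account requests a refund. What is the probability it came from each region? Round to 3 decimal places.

Since the prior is uniform, the posterior is proportional to the likelihood:
  West: 0.042
  Coastal: 0.012
  North: 0.02
  East: 0.124
  Central: 0.053
Normalizing constant = 0.251.
P(West | refund) = 0.042/0.251 ≈ 0.167
P(Coastal | refund) = 0.012/0.251 ≈ 0.048
P(North | refund) = 0.02/0.251 ≈ 0.080
P(East | refund) = 0.124/0.251 ≈ 0.494
P(Central | refund) = 0.053/0.251 ≈ 0.211
(Check: 0.167+0.048+0.080+0.494+0.211 = 1.000.)

West 0.167, Coastal 0.048, North 0.080, East 0.494, Central 0.211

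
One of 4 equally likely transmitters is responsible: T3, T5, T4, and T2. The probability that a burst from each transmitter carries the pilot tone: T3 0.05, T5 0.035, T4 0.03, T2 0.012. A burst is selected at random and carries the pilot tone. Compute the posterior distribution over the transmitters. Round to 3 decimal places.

T3 0.394, T5 0.276, T4 0.236, T2 0.094

Since the prior is uniform, the posterior is proportional to the likelihood:
  T3: 0.05
  T5: 0.035
  T4: 0.03
  T2: 0.012
Normalizing constant = 0.127.
P(T3 | pilot) = 0.05/0.127 ≈ 0.394
P(T5 | pilot) = 0.035/0.127 ≈ 0.276
P(T4 | pilot) = 0.03/0.127 ≈ 0.236
P(T2 | pilot) = 0.012/0.127 ≈ 0.094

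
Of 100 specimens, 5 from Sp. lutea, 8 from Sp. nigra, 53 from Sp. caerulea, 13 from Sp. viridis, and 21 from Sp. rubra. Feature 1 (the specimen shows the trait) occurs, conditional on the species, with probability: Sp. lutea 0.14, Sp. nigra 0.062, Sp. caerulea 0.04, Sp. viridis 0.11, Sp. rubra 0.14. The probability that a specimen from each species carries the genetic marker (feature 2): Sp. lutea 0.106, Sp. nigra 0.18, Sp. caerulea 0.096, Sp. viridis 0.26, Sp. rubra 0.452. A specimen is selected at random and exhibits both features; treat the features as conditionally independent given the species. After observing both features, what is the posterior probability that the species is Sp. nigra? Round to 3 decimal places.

Compute prior × likelihood for every hypothesis:
  Sp. lutea: 0.05 × 0.14 × 0.106 = 0.000742
  Sp. nigra: 0.08 × 0.062 × 0.18 = 0.0008928
  Sp. caerulea: 0.53 × 0.04 × 0.096 = 0.0020352
  Sp. viridis: 0.13 × 0.11 × 0.26 = 0.003718
  Sp. rubra: 0.21 × 0.14 × 0.452 = 0.0132888
Sum = 0.0206768.
P(Sp. nigra | evidence) = 0.0008928 / 0.0206768 ≈ 0.043.

0.043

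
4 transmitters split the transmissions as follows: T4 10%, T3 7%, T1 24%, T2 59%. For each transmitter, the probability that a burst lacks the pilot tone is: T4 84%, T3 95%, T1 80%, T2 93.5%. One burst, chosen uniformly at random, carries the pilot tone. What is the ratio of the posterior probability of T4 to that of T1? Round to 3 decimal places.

Taking complements, P(pilot | each) = T4 0.16, T3 0.05, T1 0.2, T2 0.065.
Prior × likelihood for each hypothesis:
  T4: 0.1 × 0.16 = 0.016
  T3: 0.07 × 0.05 = 0.0035
  T1: 0.24 × 0.2 = 0.048
  T2: 0.59 × 0.065 = 0.03835
Normalizing constant = 0.10585.
The ratio is 0.016 / 0.048 (the normalizer cancels) = 0.333.

0.333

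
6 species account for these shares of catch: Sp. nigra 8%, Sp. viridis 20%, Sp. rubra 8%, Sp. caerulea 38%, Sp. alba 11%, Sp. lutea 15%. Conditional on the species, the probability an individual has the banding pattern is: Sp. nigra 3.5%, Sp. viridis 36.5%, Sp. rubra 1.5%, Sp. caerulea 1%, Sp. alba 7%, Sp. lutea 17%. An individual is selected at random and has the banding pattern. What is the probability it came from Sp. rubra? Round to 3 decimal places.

0.011

Unnormalized posteriors (prior × likelihood):
  Sp. nigra: 0.08 × 0.035 = 0.0028
  Sp. viridis: 0.2 × 0.365 = 0.073
  Sp. rubra: 0.08 × 0.015 = 0.0012
  Sp. caerulea: 0.38 × 0.01 = 0.0038
  Sp. alba: 0.11 × 0.07 = 0.0077
  Sp. lutea: 0.15 × 0.17 = 0.0255
Normalizing constant = 0.114.
P(Sp. rubra | evidence) = 0.0012 / 0.114 ≈ 0.011.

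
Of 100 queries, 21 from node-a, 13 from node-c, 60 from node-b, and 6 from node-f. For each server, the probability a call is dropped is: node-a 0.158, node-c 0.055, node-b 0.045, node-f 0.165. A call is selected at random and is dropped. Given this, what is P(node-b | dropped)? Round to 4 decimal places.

Unnormalized posteriors (prior × likelihood):
  node-a: 0.21 × 0.158 = 0.03318
  node-c: 0.13 × 0.055 = 0.00715
  node-b: 0.6 × 0.045 = 0.027
  node-f: 0.06 × 0.165 = 0.0099
Normalizing constant = 0.07723.
P(node-b | evidence) = 0.027 / 0.07723 ≈ 0.3496.

0.3496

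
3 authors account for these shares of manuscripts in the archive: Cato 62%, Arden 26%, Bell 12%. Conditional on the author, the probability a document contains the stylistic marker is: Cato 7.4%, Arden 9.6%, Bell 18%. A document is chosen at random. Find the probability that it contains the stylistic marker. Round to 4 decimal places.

Unnormalized posteriors (prior × likelihood):
  Cato: 0.62 × 0.074 = 0.04588
  Arden: 0.26 × 0.096 = 0.02496
  Bell: 0.12 × 0.18 = 0.0216
P(marker) = 0.04588 + 0.02496 + 0.0216 = 0.09244 → 0.0924.

0.0924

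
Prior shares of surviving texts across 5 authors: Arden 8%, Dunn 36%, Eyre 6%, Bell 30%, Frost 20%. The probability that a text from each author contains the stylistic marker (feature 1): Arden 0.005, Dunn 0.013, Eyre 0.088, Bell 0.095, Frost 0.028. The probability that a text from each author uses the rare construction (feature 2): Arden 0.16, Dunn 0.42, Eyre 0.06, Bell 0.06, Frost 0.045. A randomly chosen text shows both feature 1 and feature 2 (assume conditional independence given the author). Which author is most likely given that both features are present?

Dunn

Unnormalized posteriors (prior × likelihood):
  Arden: 0.08 × 0.005 × 0.16 = 0.000064
  Dunn: 0.36 × 0.013 × 0.42 = 0.0019656
  Eyre: 0.06 × 0.088 × 0.06 = 0.0003168
  Bell: 0.3 × 0.095 × 0.06 = 0.00171
  Frost: 0.2 × 0.028 × 0.045 = 0.000252
Normalizing constant = 0.0043084.
Largest term belongs to Dunn, so Dunn is most probable.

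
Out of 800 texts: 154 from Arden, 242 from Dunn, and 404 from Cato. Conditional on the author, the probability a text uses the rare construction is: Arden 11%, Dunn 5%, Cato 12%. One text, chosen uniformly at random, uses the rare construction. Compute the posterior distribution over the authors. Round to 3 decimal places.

Compute prior × likelihood for every hypothesis:
  Arden: 0.1925 × 0.11 = 0.021175
  Dunn: 0.3025 × 0.05 = 0.015125
  Cato: 0.505 × 0.12 = 0.0606
Normalizing constant = 0.0969.
P(Arden | rare-form) = 0.021175/0.0969 ≈ 0.219
P(Dunn | rare-form) = 0.015125/0.0969 ≈ 0.156
P(Cato | rare-form) = 0.0606/0.0969 ≈ 0.625

Arden 0.219, Dunn 0.156, Cato 0.625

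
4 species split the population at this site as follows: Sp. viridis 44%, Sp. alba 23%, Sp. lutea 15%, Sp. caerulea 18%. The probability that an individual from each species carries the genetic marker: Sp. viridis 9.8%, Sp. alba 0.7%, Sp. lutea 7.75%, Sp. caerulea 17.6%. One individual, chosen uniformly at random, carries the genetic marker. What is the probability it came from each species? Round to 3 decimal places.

Prior × likelihood for each hypothesis:
  Sp. viridis: 0.44 × 0.098 = 0.04312
  Sp. alba: 0.23 × 0.007 = 0.00161
  Sp. lutea: 0.15 × 0.0775 = 0.011625
  Sp. caerulea: 0.18 × 0.176 = 0.03168
Normalizing constant = 0.088035.
P(Sp. viridis | marker) = 0.04312/0.088035 ≈ 0.490
P(Sp. alba | marker) = 0.00161/0.088035 ≈ 0.018
P(Sp. lutea | marker) = 0.011625/0.088035 ≈ 0.132
P(Sp. caerulea | marker) = 0.03168/0.088035 ≈ 0.360

Sp. viridis 0.490, Sp. alba 0.018, Sp. lutea 0.132, Sp. caerulea 0.360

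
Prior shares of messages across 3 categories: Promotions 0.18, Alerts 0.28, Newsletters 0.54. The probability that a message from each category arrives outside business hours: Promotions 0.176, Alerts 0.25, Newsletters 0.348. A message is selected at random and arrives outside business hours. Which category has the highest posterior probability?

Newsletters

Unnormalized posteriors (prior × likelihood):
  Promotions: 0.18 × 0.176 = 0.03168
  Alerts: 0.28 × 0.25 = 0.07
  Newsletters: 0.54 × 0.348 = 0.18792
Normalizing constant = 0.2896.
Largest term belongs to Newsletters, so Newsletters is most probable.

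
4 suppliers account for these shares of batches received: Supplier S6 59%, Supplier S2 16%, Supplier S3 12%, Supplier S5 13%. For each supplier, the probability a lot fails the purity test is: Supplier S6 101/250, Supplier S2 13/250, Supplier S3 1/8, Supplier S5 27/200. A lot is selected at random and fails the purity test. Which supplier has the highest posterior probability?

Unnormalized posteriors (prior × likelihood):
  Supplier S6: 0.59 × 0.404 = 0.23836
  Supplier S2: 0.16 × 0.052 = 0.00832
  Supplier S3: 0.12 × 0.125 = 0.015
  Supplier S5: 0.13 × 0.135 = 0.01755
Total = 0.27923.
Largest term belongs to Supplier S6, so Supplier S6 is most probable.

Supplier S6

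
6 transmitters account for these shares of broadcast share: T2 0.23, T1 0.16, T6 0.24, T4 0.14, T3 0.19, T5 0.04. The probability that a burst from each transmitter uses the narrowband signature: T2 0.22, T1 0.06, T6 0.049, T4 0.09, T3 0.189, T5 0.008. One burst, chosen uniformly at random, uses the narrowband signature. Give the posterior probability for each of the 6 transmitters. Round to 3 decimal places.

T2 0.419, T1 0.079, T6 0.097, T4 0.104, T3 0.297, T5 0.003

Compute prior × likelihood for every hypothesis:
  T2: 0.23 × 0.22 = 0.0506
  T1: 0.16 × 0.06 = 0.0096
  T6: 0.24 × 0.049 = 0.01176
  T4: 0.14 × 0.09 = 0.0126
  T3: 0.19 × 0.189 = 0.03591
  T5: 0.04 × 0.008 = 0.00032
Normalizing constant = 0.12079.
P(T2 | narrowband) = 0.0506/0.12079 ≈ 0.419
P(T1 | narrowband) = 0.0096/0.12079 ≈ 0.079
P(T6 | narrowband) = 0.01176/0.12079 ≈ 0.097
P(T4 | narrowband) = 0.0126/0.12079 ≈ 0.104
P(T3 | narrowband) = 0.03591/0.12079 ≈ 0.297
P(T5 | narrowband) = 0.00032/0.12079 ≈ 0.003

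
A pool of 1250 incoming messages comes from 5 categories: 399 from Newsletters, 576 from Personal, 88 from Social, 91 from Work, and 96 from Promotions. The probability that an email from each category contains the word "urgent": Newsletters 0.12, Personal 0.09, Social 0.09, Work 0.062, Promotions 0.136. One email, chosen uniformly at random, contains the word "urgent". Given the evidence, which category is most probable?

By Bayes' rule, posterior ∝ prior × likelihood:
  Newsletters: 0.3192 × 0.12 = 0.038304
  Personal: 0.4608 × 0.09 = 0.041472
  Social: 0.0704 × 0.09 = 0.006336
  Work: 0.0728 × 0.062 = 0.0045136
  Promotions: 0.0768 × 0.136 = 0.0104448
Sum = 0.1010704.
Largest term belongs to Personal, so Personal is most probable.

Personal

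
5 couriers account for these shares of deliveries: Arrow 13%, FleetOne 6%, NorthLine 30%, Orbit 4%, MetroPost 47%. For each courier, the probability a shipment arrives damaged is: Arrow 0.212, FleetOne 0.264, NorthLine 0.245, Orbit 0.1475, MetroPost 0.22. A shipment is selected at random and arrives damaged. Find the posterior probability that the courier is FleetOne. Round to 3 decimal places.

0.070

By Bayes' rule, posterior ∝ prior × likelihood:
  Arrow: 0.13 × 0.212 = 0.02756
  FleetOne: 0.06 × 0.264 = 0.01584
  NorthLine: 0.3 × 0.245 = 0.0735
  Orbit: 0.04 × 0.1475 = 0.0059
  MetroPost: 0.47 × 0.22 = 0.1034
Sum = 0.2262.
P(FleetOne | evidence) = 0.01584 / 0.2262 ≈ 0.070.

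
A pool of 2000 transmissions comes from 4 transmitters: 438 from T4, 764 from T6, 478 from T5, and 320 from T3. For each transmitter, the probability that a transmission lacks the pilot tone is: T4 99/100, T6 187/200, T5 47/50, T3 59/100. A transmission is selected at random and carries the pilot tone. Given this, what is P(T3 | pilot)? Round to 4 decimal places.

Taking complements, P(pilot | each) = T4 0.01, T6 0.065, T5 0.06, T3 0.41.
By Bayes' rule, posterior ∝ prior × likelihood:
  T4: 0.219 × 0.01 = 0.00219
  T6: 0.382 × 0.065 = 0.02483
  T5: 0.239 × 0.06 = 0.01434
  T3: 0.16 × 0.41 = 0.0656
Normalizing constant = 0.10696.
P(T3 | evidence) = 0.0656 / 0.10696 ≈ 0.6133.

0.6133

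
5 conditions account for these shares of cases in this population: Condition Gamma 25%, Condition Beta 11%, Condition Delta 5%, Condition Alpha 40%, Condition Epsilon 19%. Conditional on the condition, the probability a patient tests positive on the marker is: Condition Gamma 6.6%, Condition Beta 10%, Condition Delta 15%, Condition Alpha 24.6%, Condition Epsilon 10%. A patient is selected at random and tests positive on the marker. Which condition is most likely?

Condition Alpha

Compute prior × likelihood for every hypothesis:
  Condition Gamma: 0.25 × 0.066 = 0.0165
  Condition Beta: 0.11 × 0.1 = 0.011
  Condition Delta: 0.05 × 0.15 = 0.0075
  Condition Alpha: 0.4 × 0.246 = 0.0984
  Condition Epsilon: 0.19 × 0.1 = 0.019
Normalizing constant = 0.1524.
Largest term belongs to Condition Alpha, so Condition Alpha is most probable.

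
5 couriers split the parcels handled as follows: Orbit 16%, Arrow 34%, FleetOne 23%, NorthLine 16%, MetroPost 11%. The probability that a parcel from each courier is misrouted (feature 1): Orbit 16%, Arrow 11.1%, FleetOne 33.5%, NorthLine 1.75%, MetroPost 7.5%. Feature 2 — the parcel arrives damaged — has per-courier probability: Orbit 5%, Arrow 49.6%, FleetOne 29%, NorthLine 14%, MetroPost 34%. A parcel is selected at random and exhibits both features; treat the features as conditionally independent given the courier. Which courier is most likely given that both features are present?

FleetOne

By Bayes' rule, posterior ∝ prior × likelihood:
  Orbit: 0.16 × 0.16 × 0.05 = 0.00128
  Arrow: 0.34 × 0.111 × 0.496 = 0.01871904
  FleetOne: 0.23 × 0.335 × 0.29 = 0.0223445
  NorthLine: 0.16 × 0.0175 × 0.14 = 0.000392
  MetroPost: 0.11 × 0.075 × 0.34 = 0.002805
Total = 0.04554054.
Largest term belongs to FleetOne, so FleetOne is most probable.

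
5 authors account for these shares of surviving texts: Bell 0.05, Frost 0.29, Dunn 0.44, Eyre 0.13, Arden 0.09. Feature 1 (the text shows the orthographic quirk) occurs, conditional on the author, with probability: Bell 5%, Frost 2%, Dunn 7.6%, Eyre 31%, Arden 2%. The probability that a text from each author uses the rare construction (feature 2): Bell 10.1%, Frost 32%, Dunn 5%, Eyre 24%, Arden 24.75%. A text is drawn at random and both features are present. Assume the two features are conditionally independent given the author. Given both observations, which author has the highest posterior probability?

Eyre

Prior × likelihood for each hypothesis:
  Bell: 0.05 × 0.05 × 0.101 = 0.0002525
  Frost: 0.29 × 0.02 × 0.32 = 0.001856
  Dunn: 0.44 × 0.076 × 0.05 = 0.001672
  Eyre: 0.13 × 0.31 × 0.24 = 0.009672
  Arden: 0.09 × 0.02 × 0.2475 = 0.0004455
Sum = 0.013898.
Largest term belongs to Eyre, so Eyre is most probable.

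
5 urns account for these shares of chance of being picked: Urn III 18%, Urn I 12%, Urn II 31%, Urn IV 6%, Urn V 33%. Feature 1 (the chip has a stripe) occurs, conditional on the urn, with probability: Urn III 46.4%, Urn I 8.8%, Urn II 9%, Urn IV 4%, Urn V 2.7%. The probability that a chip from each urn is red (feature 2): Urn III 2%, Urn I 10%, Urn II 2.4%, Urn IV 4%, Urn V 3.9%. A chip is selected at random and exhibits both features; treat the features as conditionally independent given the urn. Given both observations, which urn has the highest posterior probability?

Unnormalized posteriors (prior × likelihood):
  Urn III: 0.18 × 0.464 × 0.02 = 0.0016704
  Urn I: 0.12 × 0.088 × 0.1 = 0.001056
  Urn II: 0.31 × 0.09 × 0.024 = 0.0006696
  Urn IV: 0.06 × 0.04 × 0.04 = 0.000096
  Urn V: 0.33 × 0.027 × 0.039 = 0.00034749
Total = 0.00383949.
Largest term belongs to Urn III, so Urn III is most probable.

Urn III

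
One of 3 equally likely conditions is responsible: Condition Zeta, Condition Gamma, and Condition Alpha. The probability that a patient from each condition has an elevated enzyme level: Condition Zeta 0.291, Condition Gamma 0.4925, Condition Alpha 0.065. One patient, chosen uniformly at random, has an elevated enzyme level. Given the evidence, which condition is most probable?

Since the prior is uniform, the posterior is proportional to the likelihood:
  Condition Zeta: 0.291
  Condition Gamma: 0.4925
  Condition Alpha: 0.065
Total = 0.8485.
Largest term belongs to Condition Gamma, so Condition Gamma is most probable.

Condition Gamma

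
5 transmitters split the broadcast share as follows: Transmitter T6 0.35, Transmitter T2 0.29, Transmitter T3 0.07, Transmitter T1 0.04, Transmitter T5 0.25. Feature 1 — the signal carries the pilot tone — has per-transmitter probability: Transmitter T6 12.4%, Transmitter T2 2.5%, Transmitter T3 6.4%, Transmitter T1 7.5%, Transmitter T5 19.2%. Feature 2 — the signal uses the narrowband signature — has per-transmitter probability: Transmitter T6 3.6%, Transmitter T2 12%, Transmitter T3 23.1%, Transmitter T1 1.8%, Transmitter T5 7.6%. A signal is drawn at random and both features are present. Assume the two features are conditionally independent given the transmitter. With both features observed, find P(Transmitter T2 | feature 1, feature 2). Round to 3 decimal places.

Unnormalized posteriors (prior × likelihood):
  Transmitter T6: 0.35 × 0.124 × 0.036 = 0.0015624
  Transmitter T2: 0.29 × 0.025 × 0.12 = 0.00087
  Transmitter T3: 0.07 × 0.064 × 0.231 = 0.00103488
  Transmitter T1: 0.04 × 0.075 × 0.018 = 0.000054
  Transmitter T5: 0.25 × 0.192 × 0.076 = 0.003648
Normalizing constant = 0.00716928.
P(Transmitter T2 | evidence) = 0.00087 / 0.00716928 ≈ 0.121.

0.121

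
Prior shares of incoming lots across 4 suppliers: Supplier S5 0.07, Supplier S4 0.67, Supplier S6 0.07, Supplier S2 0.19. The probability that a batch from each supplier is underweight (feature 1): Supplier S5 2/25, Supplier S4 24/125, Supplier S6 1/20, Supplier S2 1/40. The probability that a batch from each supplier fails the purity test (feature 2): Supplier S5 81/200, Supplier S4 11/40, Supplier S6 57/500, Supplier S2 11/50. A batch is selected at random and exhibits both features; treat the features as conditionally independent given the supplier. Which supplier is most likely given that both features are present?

Unnormalized posteriors (prior × likelihood):
  Supplier S5: 0.07 × 0.08 × 0.405 = 0.002268
  Supplier S4: 0.67 × 0.192 × 0.275 = 0.035376
  Supplier S6: 0.07 × 0.05 × 0.114 = 0.000399
  Supplier S2: 0.19 × 0.025 × 0.22 = 0.001045
Normalizing constant = 0.039088.
Largest term belongs to Supplier S4, so Supplier S4 is most probable.

Supplier S4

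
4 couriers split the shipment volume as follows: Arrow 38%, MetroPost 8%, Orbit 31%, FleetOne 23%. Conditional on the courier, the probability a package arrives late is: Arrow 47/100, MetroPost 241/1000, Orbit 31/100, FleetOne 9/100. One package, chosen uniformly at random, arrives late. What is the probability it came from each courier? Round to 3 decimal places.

Arrow 0.568, MetroPost 0.061, Orbit 0.305, FleetOne 0.066

By Bayes' rule, posterior ∝ prior × likelihood:
  Arrow: 0.38 × 0.47 = 0.1786
  MetroPost: 0.08 × 0.241 = 0.01928
  Orbit: 0.31 × 0.31 = 0.0961
  FleetOne: 0.23 × 0.09 = 0.0207
Normalizing constant = 0.31468.
P(Arrow | late) = 0.1786/0.31468 ≈ 0.568
P(MetroPost | late) = 0.01928/0.31468 ≈ 0.061
P(Orbit | late) = 0.0961/0.31468 ≈ 0.305
P(FleetOne | late) = 0.0207/0.31468 ≈ 0.066
(Check: 0.568+0.061+0.305+0.066 = 1.000.)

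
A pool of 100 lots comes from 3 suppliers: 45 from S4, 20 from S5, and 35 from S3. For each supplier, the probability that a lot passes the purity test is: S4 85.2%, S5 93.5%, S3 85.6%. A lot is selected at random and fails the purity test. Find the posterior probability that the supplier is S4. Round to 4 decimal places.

Taking complements, P(off-spec | each) = S4 0.148, S5 0.065, S3 0.144.
Prior × likelihood for each hypothesis:
  S4: 0.45 × 0.148 = 0.0666
  S5: 0.2 × 0.065 = 0.013
  S3: 0.35 × 0.144 = 0.0504
Normalizing constant = 0.13.
P(S4 | evidence) = 0.0666 / 0.13 ≈ 0.5123.

0.5123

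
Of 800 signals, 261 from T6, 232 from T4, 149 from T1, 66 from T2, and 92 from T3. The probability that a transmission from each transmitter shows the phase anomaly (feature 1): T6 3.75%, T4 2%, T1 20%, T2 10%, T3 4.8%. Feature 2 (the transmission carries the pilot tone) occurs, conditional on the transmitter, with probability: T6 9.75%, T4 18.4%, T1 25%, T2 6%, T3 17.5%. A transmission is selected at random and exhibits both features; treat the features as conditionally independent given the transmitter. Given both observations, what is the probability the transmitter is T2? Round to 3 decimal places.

0.038

By Bayes' rule, posterior ∝ prior × likelihood:
  T6: 0.32625 × 0.0375 × 0.0975 = 0.0011928515625
  T4: 0.29 × 0.02 × 0.184 = 0.0010672
  T1: 0.18625 × 0.2 × 0.25 = 0.0093125
  T2: 0.0825 × 0.1 × 0.06 = 0.000495
  T3: 0.115 × 0.048 × 0.175 = 0.000966
Total = 0.0130335515625.
P(T2 | evidence) = 0.000495 / 0.0130335515625 ≈ 0.038.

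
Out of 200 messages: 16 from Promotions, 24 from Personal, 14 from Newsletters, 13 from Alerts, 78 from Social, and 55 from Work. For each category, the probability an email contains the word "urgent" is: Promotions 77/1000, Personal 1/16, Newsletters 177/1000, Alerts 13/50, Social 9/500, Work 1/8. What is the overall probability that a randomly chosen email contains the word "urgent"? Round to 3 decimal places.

0.084

Compute prior × likelihood for every hypothesis:
  Promotions: 0.08 × 0.077 = 0.00616
  Personal: 0.12 × 0.0625 = 0.0075
  Newsletters: 0.07 × 0.177 = 0.01239
  Alerts: 0.065 × 0.26 = 0.0169
  Social: 0.39 × 0.018 = 0.00702
  Work: 0.275 × 0.125 = 0.034375
P(urgent-flag) = 0.00616 + 0.0075 + 0.01239 + 0.0169 + 0.00702 + 0.034375 = 0.084345 → 0.084.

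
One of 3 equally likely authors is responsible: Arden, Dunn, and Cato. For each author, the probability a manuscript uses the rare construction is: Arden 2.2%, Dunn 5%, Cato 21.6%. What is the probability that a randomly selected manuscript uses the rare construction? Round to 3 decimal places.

Since the prior is uniform, the posterior is proportional to the likelihood:
  Arden: 0.022
  Dunn: 0.05
  Cato: 0.216
P(rare-form) = (1/3) × (0.022 + 0.05 + 0.216) = 0.288/3 ≈ 0.096.

0.096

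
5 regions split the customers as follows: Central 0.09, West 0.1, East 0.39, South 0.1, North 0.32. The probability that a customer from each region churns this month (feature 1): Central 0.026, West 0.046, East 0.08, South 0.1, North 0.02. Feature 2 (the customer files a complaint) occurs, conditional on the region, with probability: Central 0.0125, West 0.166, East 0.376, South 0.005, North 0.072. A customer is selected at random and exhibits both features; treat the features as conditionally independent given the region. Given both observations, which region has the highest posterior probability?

East

Unnormalized posteriors (prior × likelihood):
  Central: 0.09 × 0.026 × 0.0125 = 0.00002925
  West: 0.1 × 0.046 × 0.166 = 0.0007636
  East: 0.39 × 0.08 × 0.376 = 0.0117312
  South: 0.1 × 0.1 × 0.005 = 0.00005
  North: 0.32 × 0.02 × 0.072 = 0.0004608
Normalizing constant = 0.01303485.
Largest term belongs to East, so East is most probable.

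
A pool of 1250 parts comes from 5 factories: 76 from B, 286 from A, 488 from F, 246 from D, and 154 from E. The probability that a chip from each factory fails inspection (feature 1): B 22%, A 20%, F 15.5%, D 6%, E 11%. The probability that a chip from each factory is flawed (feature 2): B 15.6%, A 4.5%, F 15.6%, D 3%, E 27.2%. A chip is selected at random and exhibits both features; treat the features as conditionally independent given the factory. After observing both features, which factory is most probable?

By Bayes' rule, posterior ∝ prior × likelihood:
  B: 0.0608 × 0.22 × 0.156 = 0.002086656
  A: 0.2288 × 0.2 × 0.045 = 0.0020592
  F: 0.3904 × 0.155 × 0.156 = 0.009439872
  D: 0.1968 × 0.06 × 0.03 = 0.00035424
  E: 0.1232 × 0.11 × 0.272 = 0.003686144
Normalizing constant = 0.017626112.
Largest term belongs to F, so F is most probable.

F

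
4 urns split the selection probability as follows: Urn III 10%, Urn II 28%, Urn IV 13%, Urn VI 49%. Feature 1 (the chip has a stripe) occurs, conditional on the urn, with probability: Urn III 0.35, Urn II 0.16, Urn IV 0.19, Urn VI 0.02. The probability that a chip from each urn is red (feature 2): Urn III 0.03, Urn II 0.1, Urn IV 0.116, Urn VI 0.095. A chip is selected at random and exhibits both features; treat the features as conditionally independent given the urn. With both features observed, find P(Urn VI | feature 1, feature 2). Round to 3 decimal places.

Unnormalized posteriors (prior × likelihood):
  Urn III: 0.1 × 0.35 × 0.03 = 0.00105
  Urn II: 0.28 × 0.16 × 0.1 = 0.00448
  Urn IV: 0.13 × 0.19 × 0.116 = 0.0028652
  Urn VI: 0.49 × 0.02 × 0.095 = 0.000931
Sum = 0.0093262.
P(Urn VI | evidence) = 0.000931 / 0.0093262 ≈ 0.100.

0.100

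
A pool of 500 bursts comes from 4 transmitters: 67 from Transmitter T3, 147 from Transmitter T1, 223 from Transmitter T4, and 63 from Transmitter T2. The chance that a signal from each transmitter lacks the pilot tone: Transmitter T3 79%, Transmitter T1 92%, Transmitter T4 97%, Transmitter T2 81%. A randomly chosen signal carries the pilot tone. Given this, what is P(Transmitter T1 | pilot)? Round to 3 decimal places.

0.264

Taking complements, P(pilot | each) = Transmitter T3 0.21, Transmitter T1 0.08, Transmitter T4 0.03, Transmitter T2 0.19.
Unnormalized posteriors (prior × likelihood):
  Transmitter T3: 0.134 × 0.21 = 0.02814
  Transmitter T1: 0.294 × 0.08 = 0.02352
  Transmitter T4: 0.446 × 0.03 = 0.01338
  Transmitter T2: 0.126 × 0.19 = 0.02394
Normalizing constant = 0.08898.
P(Transmitter T1 | evidence) = 0.02352 / 0.08898 ≈ 0.264.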